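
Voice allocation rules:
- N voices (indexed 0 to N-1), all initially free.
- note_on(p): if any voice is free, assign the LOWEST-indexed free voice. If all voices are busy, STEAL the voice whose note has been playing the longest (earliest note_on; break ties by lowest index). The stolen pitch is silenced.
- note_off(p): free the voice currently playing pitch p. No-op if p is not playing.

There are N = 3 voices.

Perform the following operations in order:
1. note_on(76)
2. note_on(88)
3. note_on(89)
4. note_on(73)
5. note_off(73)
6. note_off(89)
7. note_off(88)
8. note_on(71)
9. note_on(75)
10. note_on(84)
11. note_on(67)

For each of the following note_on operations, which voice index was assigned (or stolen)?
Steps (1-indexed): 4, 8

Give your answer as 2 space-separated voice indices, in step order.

Answer: 0 0

Derivation:
Op 1: note_on(76): voice 0 is free -> assigned | voices=[76 - -]
Op 2: note_on(88): voice 1 is free -> assigned | voices=[76 88 -]
Op 3: note_on(89): voice 2 is free -> assigned | voices=[76 88 89]
Op 4: note_on(73): all voices busy, STEAL voice 0 (pitch 76, oldest) -> assign | voices=[73 88 89]
Op 5: note_off(73): free voice 0 | voices=[- 88 89]
Op 6: note_off(89): free voice 2 | voices=[- 88 -]
Op 7: note_off(88): free voice 1 | voices=[- - -]
Op 8: note_on(71): voice 0 is free -> assigned | voices=[71 - -]
Op 9: note_on(75): voice 1 is free -> assigned | voices=[71 75 -]
Op 10: note_on(84): voice 2 is free -> assigned | voices=[71 75 84]
Op 11: note_on(67): all voices busy, STEAL voice 0 (pitch 71, oldest) -> assign | voices=[67 75 84]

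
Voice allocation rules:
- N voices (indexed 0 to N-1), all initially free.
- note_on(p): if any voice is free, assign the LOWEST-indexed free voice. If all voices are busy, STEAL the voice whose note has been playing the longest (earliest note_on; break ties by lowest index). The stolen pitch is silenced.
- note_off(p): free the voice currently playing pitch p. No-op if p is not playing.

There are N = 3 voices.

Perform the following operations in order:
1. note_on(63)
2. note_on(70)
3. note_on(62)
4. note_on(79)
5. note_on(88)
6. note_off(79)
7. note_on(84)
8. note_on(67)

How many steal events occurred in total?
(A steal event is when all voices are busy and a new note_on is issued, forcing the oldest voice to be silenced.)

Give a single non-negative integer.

Answer: 3

Derivation:
Op 1: note_on(63): voice 0 is free -> assigned | voices=[63 - -]
Op 2: note_on(70): voice 1 is free -> assigned | voices=[63 70 -]
Op 3: note_on(62): voice 2 is free -> assigned | voices=[63 70 62]
Op 4: note_on(79): all voices busy, STEAL voice 0 (pitch 63, oldest) -> assign | voices=[79 70 62]
Op 5: note_on(88): all voices busy, STEAL voice 1 (pitch 70, oldest) -> assign | voices=[79 88 62]
Op 6: note_off(79): free voice 0 | voices=[- 88 62]
Op 7: note_on(84): voice 0 is free -> assigned | voices=[84 88 62]
Op 8: note_on(67): all voices busy, STEAL voice 2 (pitch 62, oldest) -> assign | voices=[84 88 67]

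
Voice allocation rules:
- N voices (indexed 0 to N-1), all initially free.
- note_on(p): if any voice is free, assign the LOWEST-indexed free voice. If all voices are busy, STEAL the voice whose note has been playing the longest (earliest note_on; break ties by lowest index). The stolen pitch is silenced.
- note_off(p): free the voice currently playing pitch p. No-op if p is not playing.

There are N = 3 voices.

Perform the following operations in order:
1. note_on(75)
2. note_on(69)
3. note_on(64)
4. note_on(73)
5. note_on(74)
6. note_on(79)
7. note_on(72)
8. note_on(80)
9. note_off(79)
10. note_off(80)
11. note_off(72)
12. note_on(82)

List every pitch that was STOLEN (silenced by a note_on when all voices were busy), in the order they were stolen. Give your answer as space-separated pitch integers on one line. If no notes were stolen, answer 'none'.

Answer: 75 69 64 73 74

Derivation:
Op 1: note_on(75): voice 0 is free -> assigned | voices=[75 - -]
Op 2: note_on(69): voice 1 is free -> assigned | voices=[75 69 -]
Op 3: note_on(64): voice 2 is free -> assigned | voices=[75 69 64]
Op 4: note_on(73): all voices busy, STEAL voice 0 (pitch 75, oldest) -> assign | voices=[73 69 64]
Op 5: note_on(74): all voices busy, STEAL voice 1 (pitch 69, oldest) -> assign | voices=[73 74 64]
Op 6: note_on(79): all voices busy, STEAL voice 2 (pitch 64, oldest) -> assign | voices=[73 74 79]
Op 7: note_on(72): all voices busy, STEAL voice 0 (pitch 73, oldest) -> assign | voices=[72 74 79]
Op 8: note_on(80): all voices busy, STEAL voice 1 (pitch 74, oldest) -> assign | voices=[72 80 79]
Op 9: note_off(79): free voice 2 | voices=[72 80 -]
Op 10: note_off(80): free voice 1 | voices=[72 - -]
Op 11: note_off(72): free voice 0 | voices=[- - -]
Op 12: note_on(82): voice 0 is free -> assigned | voices=[82 - -]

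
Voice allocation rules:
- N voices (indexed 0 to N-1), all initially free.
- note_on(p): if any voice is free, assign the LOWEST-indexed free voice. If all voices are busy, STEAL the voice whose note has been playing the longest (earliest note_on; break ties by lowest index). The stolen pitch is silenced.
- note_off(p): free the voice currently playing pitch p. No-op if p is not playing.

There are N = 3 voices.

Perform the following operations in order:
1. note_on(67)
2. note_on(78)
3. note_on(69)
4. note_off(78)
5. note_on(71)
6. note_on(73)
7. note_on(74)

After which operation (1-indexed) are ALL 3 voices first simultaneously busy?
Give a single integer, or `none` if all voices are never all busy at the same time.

Answer: 3

Derivation:
Op 1: note_on(67): voice 0 is free -> assigned | voices=[67 - -]
Op 2: note_on(78): voice 1 is free -> assigned | voices=[67 78 -]
Op 3: note_on(69): voice 2 is free -> assigned | voices=[67 78 69]
Op 4: note_off(78): free voice 1 | voices=[67 - 69]
Op 5: note_on(71): voice 1 is free -> assigned | voices=[67 71 69]
Op 6: note_on(73): all voices busy, STEAL voice 0 (pitch 67, oldest) -> assign | voices=[73 71 69]
Op 7: note_on(74): all voices busy, STEAL voice 2 (pitch 69, oldest) -> assign | voices=[73 71 74]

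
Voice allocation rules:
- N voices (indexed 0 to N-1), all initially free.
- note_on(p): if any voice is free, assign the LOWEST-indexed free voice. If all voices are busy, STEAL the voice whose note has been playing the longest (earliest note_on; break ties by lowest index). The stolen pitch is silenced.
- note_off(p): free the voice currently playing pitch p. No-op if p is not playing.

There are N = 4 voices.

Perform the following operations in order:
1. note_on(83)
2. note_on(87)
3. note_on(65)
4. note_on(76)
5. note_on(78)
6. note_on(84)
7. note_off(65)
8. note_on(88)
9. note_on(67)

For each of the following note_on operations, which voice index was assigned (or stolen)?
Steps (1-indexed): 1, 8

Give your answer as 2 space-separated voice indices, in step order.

Op 1: note_on(83): voice 0 is free -> assigned | voices=[83 - - -]
Op 2: note_on(87): voice 1 is free -> assigned | voices=[83 87 - -]
Op 3: note_on(65): voice 2 is free -> assigned | voices=[83 87 65 -]
Op 4: note_on(76): voice 3 is free -> assigned | voices=[83 87 65 76]
Op 5: note_on(78): all voices busy, STEAL voice 0 (pitch 83, oldest) -> assign | voices=[78 87 65 76]
Op 6: note_on(84): all voices busy, STEAL voice 1 (pitch 87, oldest) -> assign | voices=[78 84 65 76]
Op 7: note_off(65): free voice 2 | voices=[78 84 - 76]
Op 8: note_on(88): voice 2 is free -> assigned | voices=[78 84 88 76]
Op 9: note_on(67): all voices busy, STEAL voice 3 (pitch 76, oldest) -> assign | voices=[78 84 88 67]

Answer: 0 2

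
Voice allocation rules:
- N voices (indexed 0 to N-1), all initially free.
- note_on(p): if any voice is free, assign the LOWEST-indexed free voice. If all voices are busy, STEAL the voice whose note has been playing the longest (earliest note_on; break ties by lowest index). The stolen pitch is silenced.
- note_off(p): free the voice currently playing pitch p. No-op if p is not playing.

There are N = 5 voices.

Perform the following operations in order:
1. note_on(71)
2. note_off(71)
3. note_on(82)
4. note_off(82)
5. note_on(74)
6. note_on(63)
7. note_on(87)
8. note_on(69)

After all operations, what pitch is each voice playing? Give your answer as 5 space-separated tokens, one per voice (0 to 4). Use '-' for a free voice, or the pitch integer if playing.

Answer: 74 63 87 69 -

Derivation:
Op 1: note_on(71): voice 0 is free -> assigned | voices=[71 - - - -]
Op 2: note_off(71): free voice 0 | voices=[- - - - -]
Op 3: note_on(82): voice 0 is free -> assigned | voices=[82 - - - -]
Op 4: note_off(82): free voice 0 | voices=[- - - - -]
Op 5: note_on(74): voice 0 is free -> assigned | voices=[74 - - - -]
Op 6: note_on(63): voice 1 is free -> assigned | voices=[74 63 - - -]
Op 7: note_on(87): voice 2 is free -> assigned | voices=[74 63 87 - -]
Op 8: note_on(69): voice 3 is free -> assigned | voices=[74 63 87 69 -]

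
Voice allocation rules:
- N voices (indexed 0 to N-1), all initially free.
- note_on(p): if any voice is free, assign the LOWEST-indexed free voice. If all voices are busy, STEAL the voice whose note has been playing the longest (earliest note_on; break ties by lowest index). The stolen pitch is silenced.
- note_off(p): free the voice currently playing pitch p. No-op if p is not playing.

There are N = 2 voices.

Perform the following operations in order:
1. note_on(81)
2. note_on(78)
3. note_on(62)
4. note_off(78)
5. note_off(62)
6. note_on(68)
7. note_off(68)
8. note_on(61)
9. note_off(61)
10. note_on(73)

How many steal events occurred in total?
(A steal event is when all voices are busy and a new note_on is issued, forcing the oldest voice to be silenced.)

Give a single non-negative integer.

Op 1: note_on(81): voice 0 is free -> assigned | voices=[81 -]
Op 2: note_on(78): voice 1 is free -> assigned | voices=[81 78]
Op 3: note_on(62): all voices busy, STEAL voice 0 (pitch 81, oldest) -> assign | voices=[62 78]
Op 4: note_off(78): free voice 1 | voices=[62 -]
Op 5: note_off(62): free voice 0 | voices=[- -]
Op 6: note_on(68): voice 0 is free -> assigned | voices=[68 -]
Op 7: note_off(68): free voice 0 | voices=[- -]
Op 8: note_on(61): voice 0 is free -> assigned | voices=[61 -]
Op 9: note_off(61): free voice 0 | voices=[- -]
Op 10: note_on(73): voice 0 is free -> assigned | voices=[73 -]

Answer: 1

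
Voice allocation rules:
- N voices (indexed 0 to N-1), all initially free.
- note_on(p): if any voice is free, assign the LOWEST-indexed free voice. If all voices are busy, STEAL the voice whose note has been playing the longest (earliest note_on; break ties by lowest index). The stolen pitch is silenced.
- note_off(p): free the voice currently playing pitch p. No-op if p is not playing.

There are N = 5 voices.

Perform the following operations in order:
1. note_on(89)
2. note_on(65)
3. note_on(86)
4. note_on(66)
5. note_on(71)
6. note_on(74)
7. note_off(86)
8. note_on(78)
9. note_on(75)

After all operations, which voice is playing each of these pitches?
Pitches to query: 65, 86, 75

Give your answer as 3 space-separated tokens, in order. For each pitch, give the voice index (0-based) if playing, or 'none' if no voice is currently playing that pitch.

Answer: none none 1

Derivation:
Op 1: note_on(89): voice 0 is free -> assigned | voices=[89 - - - -]
Op 2: note_on(65): voice 1 is free -> assigned | voices=[89 65 - - -]
Op 3: note_on(86): voice 2 is free -> assigned | voices=[89 65 86 - -]
Op 4: note_on(66): voice 3 is free -> assigned | voices=[89 65 86 66 -]
Op 5: note_on(71): voice 4 is free -> assigned | voices=[89 65 86 66 71]
Op 6: note_on(74): all voices busy, STEAL voice 0 (pitch 89, oldest) -> assign | voices=[74 65 86 66 71]
Op 7: note_off(86): free voice 2 | voices=[74 65 - 66 71]
Op 8: note_on(78): voice 2 is free -> assigned | voices=[74 65 78 66 71]
Op 9: note_on(75): all voices busy, STEAL voice 1 (pitch 65, oldest) -> assign | voices=[74 75 78 66 71]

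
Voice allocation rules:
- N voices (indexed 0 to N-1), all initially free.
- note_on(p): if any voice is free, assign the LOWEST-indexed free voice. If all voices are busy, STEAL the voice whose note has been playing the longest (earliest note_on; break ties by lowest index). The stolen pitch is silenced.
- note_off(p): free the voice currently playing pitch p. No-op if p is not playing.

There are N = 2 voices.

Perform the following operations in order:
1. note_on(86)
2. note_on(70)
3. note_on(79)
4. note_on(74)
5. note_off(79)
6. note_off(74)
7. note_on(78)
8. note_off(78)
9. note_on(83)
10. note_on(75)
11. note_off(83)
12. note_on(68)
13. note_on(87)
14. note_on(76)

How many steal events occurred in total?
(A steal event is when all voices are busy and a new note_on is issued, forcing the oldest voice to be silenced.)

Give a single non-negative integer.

Op 1: note_on(86): voice 0 is free -> assigned | voices=[86 -]
Op 2: note_on(70): voice 1 is free -> assigned | voices=[86 70]
Op 3: note_on(79): all voices busy, STEAL voice 0 (pitch 86, oldest) -> assign | voices=[79 70]
Op 4: note_on(74): all voices busy, STEAL voice 1 (pitch 70, oldest) -> assign | voices=[79 74]
Op 5: note_off(79): free voice 0 | voices=[- 74]
Op 6: note_off(74): free voice 1 | voices=[- -]
Op 7: note_on(78): voice 0 is free -> assigned | voices=[78 -]
Op 8: note_off(78): free voice 0 | voices=[- -]
Op 9: note_on(83): voice 0 is free -> assigned | voices=[83 -]
Op 10: note_on(75): voice 1 is free -> assigned | voices=[83 75]
Op 11: note_off(83): free voice 0 | voices=[- 75]
Op 12: note_on(68): voice 0 is free -> assigned | voices=[68 75]
Op 13: note_on(87): all voices busy, STEAL voice 1 (pitch 75, oldest) -> assign | voices=[68 87]
Op 14: note_on(76): all voices busy, STEAL voice 0 (pitch 68, oldest) -> assign | voices=[76 87]

Answer: 4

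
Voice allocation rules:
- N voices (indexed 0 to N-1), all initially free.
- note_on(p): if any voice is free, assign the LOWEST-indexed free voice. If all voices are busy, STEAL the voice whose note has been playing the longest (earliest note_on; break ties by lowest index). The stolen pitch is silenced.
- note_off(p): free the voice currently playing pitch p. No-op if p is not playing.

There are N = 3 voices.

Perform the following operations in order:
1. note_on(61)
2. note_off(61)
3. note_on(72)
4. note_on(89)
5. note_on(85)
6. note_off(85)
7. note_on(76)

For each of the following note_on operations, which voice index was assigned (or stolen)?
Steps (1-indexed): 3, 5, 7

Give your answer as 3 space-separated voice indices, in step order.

Answer: 0 2 2

Derivation:
Op 1: note_on(61): voice 0 is free -> assigned | voices=[61 - -]
Op 2: note_off(61): free voice 0 | voices=[- - -]
Op 3: note_on(72): voice 0 is free -> assigned | voices=[72 - -]
Op 4: note_on(89): voice 1 is free -> assigned | voices=[72 89 -]
Op 5: note_on(85): voice 2 is free -> assigned | voices=[72 89 85]
Op 6: note_off(85): free voice 2 | voices=[72 89 -]
Op 7: note_on(76): voice 2 is free -> assigned | voices=[72 89 76]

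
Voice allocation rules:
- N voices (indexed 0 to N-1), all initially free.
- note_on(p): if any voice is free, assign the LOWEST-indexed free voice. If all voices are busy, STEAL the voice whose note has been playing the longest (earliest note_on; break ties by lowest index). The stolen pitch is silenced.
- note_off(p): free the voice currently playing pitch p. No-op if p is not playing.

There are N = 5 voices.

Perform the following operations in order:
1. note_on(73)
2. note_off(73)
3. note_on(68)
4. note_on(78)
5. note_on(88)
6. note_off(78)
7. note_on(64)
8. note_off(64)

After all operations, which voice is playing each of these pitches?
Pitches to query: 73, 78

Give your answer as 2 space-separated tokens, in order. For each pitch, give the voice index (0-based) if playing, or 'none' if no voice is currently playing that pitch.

Answer: none none

Derivation:
Op 1: note_on(73): voice 0 is free -> assigned | voices=[73 - - - -]
Op 2: note_off(73): free voice 0 | voices=[- - - - -]
Op 3: note_on(68): voice 0 is free -> assigned | voices=[68 - - - -]
Op 4: note_on(78): voice 1 is free -> assigned | voices=[68 78 - - -]
Op 5: note_on(88): voice 2 is free -> assigned | voices=[68 78 88 - -]
Op 6: note_off(78): free voice 1 | voices=[68 - 88 - -]
Op 7: note_on(64): voice 1 is free -> assigned | voices=[68 64 88 - -]
Op 8: note_off(64): free voice 1 | voices=[68 - 88 - -]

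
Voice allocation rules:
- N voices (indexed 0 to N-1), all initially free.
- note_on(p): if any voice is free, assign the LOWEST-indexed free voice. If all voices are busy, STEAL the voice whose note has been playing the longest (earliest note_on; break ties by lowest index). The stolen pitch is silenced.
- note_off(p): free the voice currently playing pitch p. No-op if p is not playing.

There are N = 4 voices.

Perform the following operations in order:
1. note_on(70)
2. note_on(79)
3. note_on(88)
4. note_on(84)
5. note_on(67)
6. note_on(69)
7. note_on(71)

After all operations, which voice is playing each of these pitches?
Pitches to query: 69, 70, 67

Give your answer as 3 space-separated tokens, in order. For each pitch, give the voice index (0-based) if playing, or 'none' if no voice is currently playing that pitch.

Op 1: note_on(70): voice 0 is free -> assigned | voices=[70 - - -]
Op 2: note_on(79): voice 1 is free -> assigned | voices=[70 79 - -]
Op 3: note_on(88): voice 2 is free -> assigned | voices=[70 79 88 -]
Op 4: note_on(84): voice 3 is free -> assigned | voices=[70 79 88 84]
Op 5: note_on(67): all voices busy, STEAL voice 0 (pitch 70, oldest) -> assign | voices=[67 79 88 84]
Op 6: note_on(69): all voices busy, STEAL voice 1 (pitch 79, oldest) -> assign | voices=[67 69 88 84]
Op 7: note_on(71): all voices busy, STEAL voice 2 (pitch 88, oldest) -> assign | voices=[67 69 71 84]

Answer: 1 none 0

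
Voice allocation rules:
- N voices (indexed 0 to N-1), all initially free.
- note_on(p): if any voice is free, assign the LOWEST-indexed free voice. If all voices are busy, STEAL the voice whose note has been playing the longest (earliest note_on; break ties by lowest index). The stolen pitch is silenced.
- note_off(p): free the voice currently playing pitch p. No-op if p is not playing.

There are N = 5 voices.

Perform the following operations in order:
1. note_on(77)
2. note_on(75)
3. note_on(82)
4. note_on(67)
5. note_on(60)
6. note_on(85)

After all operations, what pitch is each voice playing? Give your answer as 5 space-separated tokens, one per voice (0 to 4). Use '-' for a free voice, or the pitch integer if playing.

Answer: 85 75 82 67 60

Derivation:
Op 1: note_on(77): voice 0 is free -> assigned | voices=[77 - - - -]
Op 2: note_on(75): voice 1 is free -> assigned | voices=[77 75 - - -]
Op 3: note_on(82): voice 2 is free -> assigned | voices=[77 75 82 - -]
Op 4: note_on(67): voice 3 is free -> assigned | voices=[77 75 82 67 -]
Op 5: note_on(60): voice 4 is free -> assigned | voices=[77 75 82 67 60]
Op 6: note_on(85): all voices busy, STEAL voice 0 (pitch 77, oldest) -> assign | voices=[85 75 82 67 60]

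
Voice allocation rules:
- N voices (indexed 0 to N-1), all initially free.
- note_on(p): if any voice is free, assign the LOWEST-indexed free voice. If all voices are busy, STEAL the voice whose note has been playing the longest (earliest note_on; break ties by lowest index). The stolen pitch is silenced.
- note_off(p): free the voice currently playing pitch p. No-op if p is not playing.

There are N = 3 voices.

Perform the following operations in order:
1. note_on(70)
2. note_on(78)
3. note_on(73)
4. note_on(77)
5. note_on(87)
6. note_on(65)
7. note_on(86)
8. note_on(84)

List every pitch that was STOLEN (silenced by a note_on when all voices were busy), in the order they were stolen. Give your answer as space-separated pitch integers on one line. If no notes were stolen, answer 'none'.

Answer: 70 78 73 77 87

Derivation:
Op 1: note_on(70): voice 0 is free -> assigned | voices=[70 - -]
Op 2: note_on(78): voice 1 is free -> assigned | voices=[70 78 -]
Op 3: note_on(73): voice 2 is free -> assigned | voices=[70 78 73]
Op 4: note_on(77): all voices busy, STEAL voice 0 (pitch 70, oldest) -> assign | voices=[77 78 73]
Op 5: note_on(87): all voices busy, STEAL voice 1 (pitch 78, oldest) -> assign | voices=[77 87 73]
Op 6: note_on(65): all voices busy, STEAL voice 2 (pitch 73, oldest) -> assign | voices=[77 87 65]
Op 7: note_on(86): all voices busy, STEAL voice 0 (pitch 77, oldest) -> assign | voices=[86 87 65]
Op 8: note_on(84): all voices busy, STEAL voice 1 (pitch 87, oldest) -> assign | voices=[86 84 65]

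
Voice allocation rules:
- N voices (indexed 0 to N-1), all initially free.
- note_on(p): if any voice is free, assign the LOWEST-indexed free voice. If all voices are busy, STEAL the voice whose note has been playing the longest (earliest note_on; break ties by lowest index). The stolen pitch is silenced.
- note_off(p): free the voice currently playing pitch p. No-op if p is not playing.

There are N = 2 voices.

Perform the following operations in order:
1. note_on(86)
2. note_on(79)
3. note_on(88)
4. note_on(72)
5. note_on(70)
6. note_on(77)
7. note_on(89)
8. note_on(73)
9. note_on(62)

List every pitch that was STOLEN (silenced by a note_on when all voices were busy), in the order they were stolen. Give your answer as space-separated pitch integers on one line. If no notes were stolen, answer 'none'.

Op 1: note_on(86): voice 0 is free -> assigned | voices=[86 -]
Op 2: note_on(79): voice 1 is free -> assigned | voices=[86 79]
Op 3: note_on(88): all voices busy, STEAL voice 0 (pitch 86, oldest) -> assign | voices=[88 79]
Op 4: note_on(72): all voices busy, STEAL voice 1 (pitch 79, oldest) -> assign | voices=[88 72]
Op 5: note_on(70): all voices busy, STEAL voice 0 (pitch 88, oldest) -> assign | voices=[70 72]
Op 6: note_on(77): all voices busy, STEAL voice 1 (pitch 72, oldest) -> assign | voices=[70 77]
Op 7: note_on(89): all voices busy, STEAL voice 0 (pitch 70, oldest) -> assign | voices=[89 77]
Op 8: note_on(73): all voices busy, STEAL voice 1 (pitch 77, oldest) -> assign | voices=[89 73]
Op 9: note_on(62): all voices busy, STEAL voice 0 (pitch 89, oldest) -> assign | voices=[62 73]

Answer: 86 79 88 72 70 77 89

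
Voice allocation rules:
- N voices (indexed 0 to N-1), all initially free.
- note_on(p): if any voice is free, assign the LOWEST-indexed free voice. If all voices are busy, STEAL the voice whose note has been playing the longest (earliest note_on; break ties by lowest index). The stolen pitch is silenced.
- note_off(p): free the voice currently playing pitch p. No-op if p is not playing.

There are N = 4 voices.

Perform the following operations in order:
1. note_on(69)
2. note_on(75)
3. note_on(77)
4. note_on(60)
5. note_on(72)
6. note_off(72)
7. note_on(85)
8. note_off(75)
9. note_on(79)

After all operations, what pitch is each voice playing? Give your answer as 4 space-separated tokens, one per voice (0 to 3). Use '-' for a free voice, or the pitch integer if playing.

Answer: 85 79 77 60

Derivation:
Op 1: note_on(69): voice 0 is free -> assigned | voices=[69 - - -]
Op 2: note_on(75): voice 1 is free -> assigned | voices=[69 75 - -]
Op 3: note_on(77): voice 2 is free -> assigned | voices=[69 75 77 -]
Op 4: note_on(60): voice 3 is free -> assigned | voices=[69 75 77 60]
Op 5: note_on(72): all voices busy, STEAL voice 0 (pitch 69, oldest) -> assign | voices=[72 75 77 60]
Op 6: note_off(72): free voice 0 | voices=[- 75 77 60]
Op 7: note_on(85): voice 0 is free -> assigned | voices=[85 75 77 60]
Op 8: note_off(75): free voice 1 | voices=[85 - 77 60]
Op 9: note_on(79): voice 1 is free -> assigned | voices=[85 79 77 60]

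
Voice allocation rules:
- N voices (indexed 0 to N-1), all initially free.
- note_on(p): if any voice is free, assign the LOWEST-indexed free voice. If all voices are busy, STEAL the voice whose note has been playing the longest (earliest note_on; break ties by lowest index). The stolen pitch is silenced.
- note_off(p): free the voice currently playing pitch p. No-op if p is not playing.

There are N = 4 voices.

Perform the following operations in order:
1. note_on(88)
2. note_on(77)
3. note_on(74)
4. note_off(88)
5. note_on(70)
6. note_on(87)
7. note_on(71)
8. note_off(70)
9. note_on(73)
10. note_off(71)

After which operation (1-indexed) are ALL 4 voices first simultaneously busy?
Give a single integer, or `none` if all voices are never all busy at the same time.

Answer: 6

Derivation:
Op 1: note_on(88): voice 0 is free -> assigned | voices=[88 - - -]
Op 2: note_on(77): voice 1 is free -> assigned | voices=[88 77 - -]
Op 3: note_on(74): voice 2 is free -> assigned | voices=[88 77 74 -]
Op 4: note_off(88): free voice 0 | voices=[- 77 74 -]
Op 5: note_on(70): voice 0 is free -> assigned | voices=[70 77 74 -]
Op 6: note_on(87): voice 3 is free -> assigned | voices=[70 77 74 87]
Op 7: note_on(71): all voices busy, STEAL voice 1 (pitch 77, oldest) -> assign | voices=[70 71 74 87]
Op 8: note_off(70): free voice 0 | voices=[- 71 74 87]
Op 9: note_on(73): voice 0 is free -> assigned | voices=[73 71 74 87]
Op 10: note_off(71): free voice 1 | voices=[73 - 74 87]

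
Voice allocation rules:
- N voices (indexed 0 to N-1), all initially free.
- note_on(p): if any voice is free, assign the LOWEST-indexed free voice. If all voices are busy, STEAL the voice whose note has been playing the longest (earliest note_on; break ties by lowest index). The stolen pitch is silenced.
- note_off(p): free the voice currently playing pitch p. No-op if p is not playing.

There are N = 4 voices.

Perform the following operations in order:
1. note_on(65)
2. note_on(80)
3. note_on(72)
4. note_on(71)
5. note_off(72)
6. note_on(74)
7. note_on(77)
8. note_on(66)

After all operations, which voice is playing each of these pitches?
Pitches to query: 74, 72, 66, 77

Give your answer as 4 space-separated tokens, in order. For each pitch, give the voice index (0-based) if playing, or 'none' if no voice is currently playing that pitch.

Op 1: note_on(65): voice 0 is free -> assigned | voices=[65 - - -]
Op 2: note_on(80): voice 1 is free -> assigned | voices=[65 80 - -]
Op 3: note_on(72): voice 2 is free -> assigned | voices=[65 80 72 -]
Op 4: note_on(71): voice 3 is free -> assigned | voices=[65 80 72 71]
Op 5: note_off(72): free voice 2 | voices=[65 80 - 71]
Op 6: note_on(74): voice 2 is free -> assigned | voices=[65 80 74 71]
Op 7: note_on(77): all voices busy, STEAL voice 0 (pitch 65, oldest) -> assign | voices=[77 80 74 71]
Op 8: note_on(66): all voices busy, STEAL voice 1 (pitch 80, oldest) -> assign | voices=[77 66 74 71]

Answer: 2 none 1 0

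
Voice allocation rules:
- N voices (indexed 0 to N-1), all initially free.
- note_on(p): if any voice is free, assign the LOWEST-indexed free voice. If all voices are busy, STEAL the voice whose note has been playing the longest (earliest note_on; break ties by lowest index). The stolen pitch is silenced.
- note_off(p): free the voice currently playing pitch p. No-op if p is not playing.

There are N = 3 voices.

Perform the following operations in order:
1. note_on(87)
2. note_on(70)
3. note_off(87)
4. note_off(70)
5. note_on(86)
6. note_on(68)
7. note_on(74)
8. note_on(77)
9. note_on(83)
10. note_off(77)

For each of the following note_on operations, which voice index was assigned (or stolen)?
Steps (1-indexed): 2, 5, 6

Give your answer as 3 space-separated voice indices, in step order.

Op 1: note_on(87): voice 0 is free -> assigned | voices=[87 - -]
Op 2: note_on(70): voice 1 is free -> assigned | voices=[87 70 -]
Op 3: note_off(87): free voice 0 | voices=[- 70 -]
Op 4: note_off(70): free voice 1 | voices=[- - -]
Op 5: note_on(86): voice 0 is free -> assigned | voices=[86 - -]
Op 6: note_on(68): voice 1 is free -> assigned | voices=[86 68 -]
Op 7: note_on(74): voice 2 is free -> assigned | voices=[86 68 74]
Op 8: note_on(77): all voices busy, STEAL voice 0 (pitch 86, oldest) -> assign | voices=[77 68 74]
Op 9: note_on(83): all voices busy, STEAL voice 1 (pitch 68, oldest) -> assign | voices=[77 83 74]
Op 10: note_off(77): free voice 0 | voices=[- 83 74]

Answer: 1 0 1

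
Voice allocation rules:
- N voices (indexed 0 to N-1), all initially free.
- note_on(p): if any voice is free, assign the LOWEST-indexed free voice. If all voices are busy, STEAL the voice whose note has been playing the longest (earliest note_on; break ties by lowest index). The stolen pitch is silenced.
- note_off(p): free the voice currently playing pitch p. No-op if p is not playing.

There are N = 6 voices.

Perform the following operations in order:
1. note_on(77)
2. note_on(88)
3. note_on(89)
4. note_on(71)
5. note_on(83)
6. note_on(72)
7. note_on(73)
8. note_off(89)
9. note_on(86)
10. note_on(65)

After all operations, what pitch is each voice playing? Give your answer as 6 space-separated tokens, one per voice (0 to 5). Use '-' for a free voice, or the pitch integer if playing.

Answer: 73 65 86 71 83 72

Derivation:
Op 1: note_on(77): voice 0 is free -> assigned | voices=[77 - - - - -]
Op 2: note_on(88): voice 1 is free -> assigned | voices=[77 88 - - - -]
Op 3: note_on(89): voice 2 is free -> assigned | voices=[77 88 89 - - -]
Op 4: note_on(71): voice 3 is free -> assigned | voices=[77 88 89 71 - -]
Op 5: note_on(83): voice 4 is free -> assigned | voices=[77 88 89 71 83 -]
Op 6: note_on(72): voice 5 is free -> assigned | voices=[77 88 89 71 83 72]
Op 7: note_on(73): all voices busy, STEAL voice 0 (pitch 77, oldest) -> assign | voices=[73 88 89 71 83 72]
Op 8: note_off(89): free voice 2 | voices=[73 88 - 71 83 72]
Op 9: note_on(86): voice 2 is free -> assigned | voices=[73 88 86 71 83 72]
Op 10: note_on(65): all voices busy, STEAL voice 1 (pitch 88, oldest) -> assign | voices=[73 65 86 71 83 72]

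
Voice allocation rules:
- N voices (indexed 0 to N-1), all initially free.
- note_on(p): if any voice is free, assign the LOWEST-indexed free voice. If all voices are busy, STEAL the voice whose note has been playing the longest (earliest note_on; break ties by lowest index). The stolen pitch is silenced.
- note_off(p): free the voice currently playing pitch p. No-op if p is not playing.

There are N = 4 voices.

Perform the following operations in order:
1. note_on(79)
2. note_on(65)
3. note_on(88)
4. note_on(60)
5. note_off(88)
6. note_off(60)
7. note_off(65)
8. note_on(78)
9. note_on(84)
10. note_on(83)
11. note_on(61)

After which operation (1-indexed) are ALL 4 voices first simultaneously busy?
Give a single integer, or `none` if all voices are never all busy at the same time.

Op 1: note_on(79): voice 0 is free -> assigned | voices=[79 - - -]
Op 2: note_on(65): voice 1 is free -> assigned | voices=[79 65 - -]
Op 3: note_on(88): voice 2 is free -> assigned | voices=[79 65 88 -]
Op 4: note_on(60): voice 3 is free -> assigned | voices=[79 65 88 60]
Op 5: note_off(88): free voice 2 | voices=[79 65 - 60]
Op 6: note_off(60): free voice 3 | voices=[79 65 - -]
Op 7: note_off(65): free voice 1 | voices=[79 - - -]
Op 8: note_on(78): voice 1 is free -> assigned | voices=[79 78 - -]
Op 9: note_on(84): voice 2 is free -> assigned | voices=[79 78 84 -]
Op 10: note_on(83): voice 3 is free -> assigned | voices=[79 78 84 83]
Op 11: note_on(61): all voices busy, STEAL voice 0 (pitch 79, oldest) -> assign | voices=[61 78 84 83]

Answer: 4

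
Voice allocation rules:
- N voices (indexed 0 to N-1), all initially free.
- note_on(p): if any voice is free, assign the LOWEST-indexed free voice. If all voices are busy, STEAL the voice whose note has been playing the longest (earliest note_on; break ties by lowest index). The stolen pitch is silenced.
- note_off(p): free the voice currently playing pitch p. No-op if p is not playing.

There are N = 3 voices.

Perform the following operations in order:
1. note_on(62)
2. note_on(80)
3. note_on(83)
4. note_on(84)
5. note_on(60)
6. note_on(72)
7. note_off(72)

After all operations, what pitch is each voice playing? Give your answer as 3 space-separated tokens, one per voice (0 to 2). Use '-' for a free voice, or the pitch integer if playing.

Op 1: note_on(62): voice 0 is free -> assigned | voices=[62 - -]
Op 2: note_on(80): voice 1 is free -> assigned | voices=[62 80 -]
Op 3: note_on(83): voice 2 is free -> assigned | voices=[62 80 83]
Op 4: note_on(84): all voices busy, STEAL voice 0 (pitch 62, oldest) -> assign | voices=[84 80 83]
Op 5: note_on(60): all voices busy, STEAL voice 1 (pitch 80, oldest) -> assign | voices=[84 60 83]
Op 6: note_on(72): all voices busy, STEAL voice 2 (pitch 83, oldest) -> assign | voices=[84 60 72]
Op 7: note_off(72): free voice 2 | voices=[84 60 -]

Answer: 84 60 -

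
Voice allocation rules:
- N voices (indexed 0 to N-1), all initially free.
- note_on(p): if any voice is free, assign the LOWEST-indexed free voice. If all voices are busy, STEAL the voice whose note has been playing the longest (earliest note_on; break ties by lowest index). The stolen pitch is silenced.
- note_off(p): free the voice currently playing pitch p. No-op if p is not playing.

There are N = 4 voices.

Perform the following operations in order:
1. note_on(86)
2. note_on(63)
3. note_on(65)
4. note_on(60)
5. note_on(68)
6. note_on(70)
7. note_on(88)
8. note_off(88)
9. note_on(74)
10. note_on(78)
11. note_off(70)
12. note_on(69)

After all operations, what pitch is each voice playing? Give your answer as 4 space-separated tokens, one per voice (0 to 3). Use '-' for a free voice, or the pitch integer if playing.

Answer: 68 69 74 78

Derivation:
Op 1: note_on(86): voice 0 is free -> assigned | voices=[86 - - -]
Op 2: note_on(63): voice 1 is free -> assigned | voices=[86 63 - -]
Op 3: note_on(65): voice 2 is free -> assigned | voices=[86 63 65 -]
Op 4: note_on(60): voice 3 is free -> assigned | voices=[86 63 65 60]
Op 5: note_on(68): all voices busy, STEAL voice 0 (pitch 86, oldest) -> assign | voices=[68 63 65 60]
Op 6: note_on(70): all voices busy, STEAL voice 1 (pitch 63, oldest) -> assign | voices=[68 70 65 60]
Op 7: note_on(88): all voices busy, STEAL voice 2 (pitch 65, oldest) -> assign | voices=[68 70 88 60]
Op 8: note_off(88): free voice 2 | voices=[68 70 - 60]
Op 9: note_on(74): voice 2 is free -> assigned | voices=[68 70 74 60]
Op 10: note_on(78): all voices busy, STEAL voice 3 (pitch 60, oldest) -> assign | voices=[68 70 74 78]
Op 11: note_off(70): free voice 1 | voices=[68 - 74 78]
Op 12: note_on(69): voice 1 is free -> assigned | voices=[68 69 74 78]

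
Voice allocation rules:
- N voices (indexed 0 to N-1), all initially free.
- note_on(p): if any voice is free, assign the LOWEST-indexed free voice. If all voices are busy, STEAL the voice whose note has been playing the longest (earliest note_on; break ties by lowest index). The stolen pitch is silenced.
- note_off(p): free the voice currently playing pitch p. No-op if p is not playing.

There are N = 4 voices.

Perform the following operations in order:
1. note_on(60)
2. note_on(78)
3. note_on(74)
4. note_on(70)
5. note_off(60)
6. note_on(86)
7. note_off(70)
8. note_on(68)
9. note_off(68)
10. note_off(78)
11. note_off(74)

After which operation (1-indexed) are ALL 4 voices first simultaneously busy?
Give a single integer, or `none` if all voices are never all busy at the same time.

Op 1: note_on(60): voice 0 is free -> assigned | voices=[60 - - -]
Op 2: note_on(78): voice 1 is free -> assigned | voices=[60 78 - -]
Op 3: note_on(74): voice 2 is free -> assigned | voices=[60 78 74 -]
Op 4: note_on(70): voice 3 is free -> assigned | voices=[60 78 74 70]
Op 5: note_off(60): free voice 0 | voices=[- 78 74 70]
Op 6: note_on(86): voice 0 is free -> assigned | voices=[86 78 74 70]
Op 7: note_off(70): free voice 3 | voices=[86 78 74 -]
Op 8: note_on(68): voice 3 is free -> assigned | voices=[86 78 74 68]
Op 9: note_off(68): free voice 3 | voices=[86 78 74 -]
Op 10: note_off(78): free voice 1 | voices=[86 - 74 -]
Op 11: note_off(74): free voice 2 | voices=[86 - - -]

Answer: 4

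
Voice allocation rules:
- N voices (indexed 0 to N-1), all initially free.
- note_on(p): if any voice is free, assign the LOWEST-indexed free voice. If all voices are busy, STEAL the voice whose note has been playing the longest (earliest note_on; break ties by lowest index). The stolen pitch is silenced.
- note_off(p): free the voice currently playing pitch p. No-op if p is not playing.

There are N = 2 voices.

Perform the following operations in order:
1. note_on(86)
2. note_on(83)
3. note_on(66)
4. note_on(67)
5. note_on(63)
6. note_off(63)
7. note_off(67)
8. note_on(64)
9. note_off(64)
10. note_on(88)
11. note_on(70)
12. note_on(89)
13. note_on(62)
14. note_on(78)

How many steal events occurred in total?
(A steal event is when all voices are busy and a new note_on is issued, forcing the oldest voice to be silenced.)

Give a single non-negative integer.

Op 1: note_on(86): voice 0 is free -> assigned | voices=[86 -]
Op 2: note_on(83): voice 1 is free -> assigned | voices=[86 83]
Op 3: note_on(66): all voices busy, STEAL voice 0 (pitch 86, oldest) -> assign | voices=[66 83]
Op 4: note_on(67): all voices busy, STEAL voice 1 (pitch 83, oldest) -> assign | voices=[66 67]
Op 5: note_on(63): all voices busy, STEAL voice 0 (pitch 66, oldest) -> assign | voices=[63 67]
Op 6: note_off(63): free voice 0 | voices=[- 67]
Op 7: note_off(67): free voice 1 | voices=[- -]
Op 8: note_on(64): voice 0 is free -> assigned | voices=[64 -]
Op 9: note_off(64): free voice 0 | voices=[- -]
Op 10: note_on(88): voice 0 is free -> assigned | voices=[88 -]
Op 11: note_on(70): voice 1 is free -> assigned | voices=[88 70]
Op 12: note_on(89): all voices busy, STEAL voice 0 (pitch 88, oldest) -> assign | voices=[89 70]
Op 13: note_on(62): all voices busy, STEAL voice 1 (pitch 70, oldest) -> assign | voices=[89 62]
Op 14: note_on(78): all voices busy, STEAL voice 0 (pitch 89, oldest) -> assign | voices=[78 62]

Answer: 6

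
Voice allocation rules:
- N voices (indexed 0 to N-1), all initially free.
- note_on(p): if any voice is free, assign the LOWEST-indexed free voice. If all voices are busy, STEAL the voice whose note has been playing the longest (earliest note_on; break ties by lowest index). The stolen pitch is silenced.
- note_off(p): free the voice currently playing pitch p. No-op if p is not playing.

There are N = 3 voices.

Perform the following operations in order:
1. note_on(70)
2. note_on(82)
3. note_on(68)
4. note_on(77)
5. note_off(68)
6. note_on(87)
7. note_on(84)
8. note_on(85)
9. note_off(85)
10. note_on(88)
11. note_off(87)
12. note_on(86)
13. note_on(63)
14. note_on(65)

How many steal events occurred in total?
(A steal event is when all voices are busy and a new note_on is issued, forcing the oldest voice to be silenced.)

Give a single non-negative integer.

Op 1: note_on(70): voice 0 is free -> assigned | voices=[70 - -]
Op 2: note_on(82): voice 1 is free -> assigned | voices=[70 82 -]
Op 3: note_on(68): voice 2 is free -> assigned | voices=[70 82 68]
Op 4: note_on(77): all voices busy, STEAL voice 0 (pitch 70, oldest) -> assign | voices=[77 82 68]
Op 5: note_off(68): free voice 2 | voices=[77 82 -]
Op 6: note_on(87): voice 2 is free -> assigned | voices=[77 82 87]
Op 7: note_on(84): all voices busy, STEAL voice 1 (pitch 82, oldest) -> assign | voices=[77 84 87]
Op 8: note_on(85): all voices busy, STEAL voice 0 (pitch 77, oldest) -> assign | voices=[85 84 87]
Op 9: note_off(85): free voice 0 | voices=[- 84 87]
Op 10: note_on(88): voice 0 is free -> assigned | voices=[88 84 87]
Op 11: note_off(87): free voice 2 | voices=[88 84 -]
Op 12: note_on(86): voice 2 is free -> assigned | voices=[88 84 86]
Op 13: note_on(63): all voices busy, STEAL voice 1 (pitch 84, oldest) -> assign | voices=[88 63 86]
Op 14: note_on(65): all voices busy, STEAL voice 0 (pitch 88, oldest) -> assign | voices=[65 63 86]

Answer: 5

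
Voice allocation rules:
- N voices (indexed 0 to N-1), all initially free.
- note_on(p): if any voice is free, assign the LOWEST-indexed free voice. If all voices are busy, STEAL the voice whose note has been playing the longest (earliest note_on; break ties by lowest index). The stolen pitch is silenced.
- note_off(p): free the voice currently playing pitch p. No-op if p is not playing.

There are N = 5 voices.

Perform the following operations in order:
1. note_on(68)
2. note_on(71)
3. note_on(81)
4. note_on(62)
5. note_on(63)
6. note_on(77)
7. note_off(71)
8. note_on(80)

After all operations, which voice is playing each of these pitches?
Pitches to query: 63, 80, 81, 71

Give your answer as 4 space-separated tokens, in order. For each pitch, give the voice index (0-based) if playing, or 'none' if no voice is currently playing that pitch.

Answer: 4 1 2 none

Derivation:
Op 1: note_on(68): voice 0 is free -> assigned | voices=[68 - - - -]
Op 2: note_on(71): voice 1 is free -> assigned | voices=[68 71 - - -]
Op 3: note_on(81): voice 2 is free -> assigned | voices=[68 71 81 - -]
Op 4: note_on(62): voice 3 is free -> assigned | voices=[68 71 81 62 -]
Op 5: note_on(63): voice 4 is free -> assigned | voices=[68 71 81 62 63]
Op 6: note_on(77): all voices busy, STEAL voice 0 (pitch 68, oldest) -> assign | voices=[77 71 81 62 63]
Op 7: note_off(71): free voice 1 | voices=[77 - 81 62 63]
Op 8: note_on(80): voice 1 is free -> assigned | voices=[77 80 81 62 63]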